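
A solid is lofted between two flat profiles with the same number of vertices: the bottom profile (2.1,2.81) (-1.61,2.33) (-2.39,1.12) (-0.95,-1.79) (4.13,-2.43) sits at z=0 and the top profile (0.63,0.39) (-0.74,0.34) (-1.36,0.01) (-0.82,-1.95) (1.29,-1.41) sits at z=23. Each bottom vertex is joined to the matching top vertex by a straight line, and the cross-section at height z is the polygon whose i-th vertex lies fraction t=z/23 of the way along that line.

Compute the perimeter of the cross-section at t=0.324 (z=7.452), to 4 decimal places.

Cross-section at t=0.324: each vertex is (1-t)·p0[i] + t·p1[i].
  v1: (1-0.324)·(2.1,2.81) + 0.324·(0.63,0.39) = (1.6237,2.0259)
  v2: (1-0.324)·(-1.61,2.33) + 0.324·(-0.74,0.34) = (-1.3281,1.6852)
  v3: (1-0.324)·(-2.39,1.12) + 0.324·(-1.36,0.01) = (-2.0563,0.7604)
  v4: (1-0.324)·(-0.95,-1.79) + 0.324·(-0.82,-1.95) = (-0.9079,-1.8418)
  v5: (1-0.324)·(4.13,-2.43) + 0.324·(1.29,-1.41) = (3.2098,-2.0995)
Perimeter = Σ |v_{i+1} − v_i|:
  edge 1→2: √(-2.9518² + -0.3407²) = 2.9714 (running 2.9714)
  edge 2→3: √(-0.7282² + -0.9249²) = 1.1771 (running 4.1486)
  edge 3→4: √(1.1484² + -2.6022²) = 2.8443 (running 6.9929)
  edge 4→5: √(4.1177² + -0.2577²) = 4.1258 (running 11.1187)
  edge 5→1: √(-1.5861² + 4.1254²) = 4.4198 (running 15.5385)
Perimeter = 15.5385

Perimeter at t=0.324: 15.5385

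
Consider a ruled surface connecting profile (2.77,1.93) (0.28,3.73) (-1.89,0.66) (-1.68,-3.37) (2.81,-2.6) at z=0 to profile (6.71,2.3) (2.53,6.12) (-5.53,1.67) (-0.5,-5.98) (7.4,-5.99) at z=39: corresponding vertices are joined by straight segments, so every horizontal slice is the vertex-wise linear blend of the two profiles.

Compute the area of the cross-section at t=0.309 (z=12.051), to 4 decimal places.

Area at t=0.309: 44.8796

Cross-section at t=0.309: each vertex is (1-t)·p0[i] + t·p1[i].
  v1: (1-0.309)·(2.77,1.93) + 0.309·(6.71,2.3) = (3.9875,2.0443)
  v2: (1-0.309)·(0.28,3.73) + 0.309·(2.53,6.12) = (0.9752,4.4685)
  v3: (1-0.309)·(-1.89,0.66) + 0.309·(-5.53,1.67) = (-3.0148,0.9721)
  v4: (1-0.309)·(-1.68,-3.37) + 0.309·(-0.5,-5.98) = (-1.3154,-4.1765)
  v5: (1-0.309)·(2.81,-2.6) + 0.309·(7.4,-5.99) = (4.2283,-3.6475)
Shoelace sum Σ(x_i·y_{i+1} − x_{i+1}·y_i):
  i=1: 3.9875·4.4685 − 0.9752·2.0443 = +15.8243 (running +15.8243)
  i=2: 0.9752·0.9721 − -3.0148·4.4685 = +14.4195 (running +30.2438)
  i=3: -3.0148·-4.1765 − -1.3154·0.9721 = +13.8698 (running +44.1136)
  i=4: -1.3154·-3.6475 − 4.2283·-4.1765 = +22.4574 (running +66.5709)
  i=5: 4.2283·2.0443 − 3.9875·-3.6475 = +23.1884 (running +89.7593)
Area = |Σ|/2 = |89.7593|/2 = 44.8796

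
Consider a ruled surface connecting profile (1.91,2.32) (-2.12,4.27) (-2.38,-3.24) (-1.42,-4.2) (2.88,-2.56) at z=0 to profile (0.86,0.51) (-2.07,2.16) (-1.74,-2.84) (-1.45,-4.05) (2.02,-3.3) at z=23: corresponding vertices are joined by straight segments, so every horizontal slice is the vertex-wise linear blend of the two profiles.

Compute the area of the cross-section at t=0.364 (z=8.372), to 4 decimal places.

Cross-section at t=0.364: each vertex is (1-t)·p0[i] + t·p1[i].
  v1: (1-0.364)·(1.91,2.32) + 0.364·(0.86,0.51) = (1.5278,1.6612)
  v2: (1-0.364)·(-2.12,4.27) + 0.364·(-2.07,2.16) = (-2.1018,3.5020)
  v3: (1-0.364)·(-2.38,-3.24) + 0.364·(-1.74,-2.84) = (-2.1470,-3.0944)
  v4: (1-0.364)·(-1.42,-4.2) + 0.364·(-1.45,-4.05) = (-1.4309,-4.1454)
  v5: (1-0.364)·(2.88,-2.56) + 0.364·(2.02,-3.3) = (2.5670,-2.8294)
Shoelace sum Σ(x_i·y_{i+1} − x_{i+1}·y_i):
  i=1: 1.5278·3.5020 − -2.1018·1.6612 = +8.8417 (running +8.8417)
  i=2: -2.1018·-3.0944 − -2.1470·3.5020 = +14.0227 (running +22.8644)
  i=3: -2.1470·-4.1454 − -1.4309·-3.0944 = +4.4725 (running +27.3369)
  i=4: -1.4309·-2.8294 − 2.5670·-4.1454 = +14.6897 (running +42.0265)
  i=5: 2.5670·1.6612 − 1.5278·-2.8294 = +8.5868 (running +50.6134)
Area = |Σ|/2 = |50.6134|/2 = 25.3067

Area at t=0.364: 25.3067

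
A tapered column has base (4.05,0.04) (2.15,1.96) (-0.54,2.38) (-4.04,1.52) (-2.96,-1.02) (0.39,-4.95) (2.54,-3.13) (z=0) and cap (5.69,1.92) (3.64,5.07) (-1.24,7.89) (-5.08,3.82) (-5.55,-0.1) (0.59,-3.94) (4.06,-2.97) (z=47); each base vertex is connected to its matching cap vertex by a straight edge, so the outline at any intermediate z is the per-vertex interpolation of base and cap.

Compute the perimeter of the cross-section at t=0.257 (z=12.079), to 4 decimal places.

Cross-section at t=0.257: each vertex is (1-t)·p0[i] + t·p1[i].
  v1: (1-0.257)·(4.05,0.04) + 0.257·(5.69,1.92) = (4.4715,0.5232)
  v2: (1-0.257)·(2.15,1.96) + 0.257·(3.64,5.07) = (2.5329,2.7593)
  v3: (1-0.257)·(-0.54,2.38) + 0.257·(-1.24,7.89) = (-0.7199,3.7961)
  v4: (1-0.257)·(-4.04,1.52) + 0.257·(-5.08,3.82) = (-4.3073,2.1111)
  v5: (1-0.257)·(-2.96,-1.02) + 0.257·(-5.55,-0.1) = (-3.6256,-0.7836)
  v6: (1-0.257)·(0.39,-4.95) + 0.257·(0.59,-3.94) = (0.4414,-4.6904)
  v7: (1-0.257)·(2.54,-3.13) + 0.257·(4.06,-2.97) = (2.9306,-3.0889)
Perimeter = Σ |v_{i+1} − v_i|:
  edge 1→2: √(-1.9385² + 2.2361²) = 2.9594 (running 2.9594)
  edge 2→3: √(-3.2528² + 1.0368²) = 3.4141 (running 6.3735)
  edge 3→4: √(-3.5874² + -1.6850²) = 3.9634 (running 10.3369)
  edge 4→5: √(0.6817² + -2.8947²) = 2.9738 (running 13.3107)
  edge 5→6: √(4.0670² + -3.9069²) = 5.6395 (running 18.9502)
  edge 6→7: √(2.4892² + 1.6016²) = 2.9599 (running 21.9102)
  edge 7→1: √(1.5408² + 3.6120²) = 3.9270 (running 25.8372)
Perimeter = 25.8372

Perimeter at t=0.257: 25.8372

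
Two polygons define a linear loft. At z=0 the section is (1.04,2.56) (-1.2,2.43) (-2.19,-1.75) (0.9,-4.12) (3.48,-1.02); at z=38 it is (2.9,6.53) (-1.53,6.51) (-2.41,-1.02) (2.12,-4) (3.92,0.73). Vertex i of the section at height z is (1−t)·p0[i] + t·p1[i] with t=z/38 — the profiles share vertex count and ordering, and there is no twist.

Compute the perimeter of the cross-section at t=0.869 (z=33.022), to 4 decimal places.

Cross-section at t=0.869: each vertex is (1-t)·p0[i] + t·p1[i].
  v1: (1-0.869)·(1.04,2.56) + 0.869·(2.9,6.53) = (2.6563,6.0099)
  v2: (1-0.869)·(-1.2,2.43) + 0.869·(-1.53,6.51) = (-1.4868,5.9755)
  v3: (1-0.869)·(-2.19,-1.75) + 0.869·(-2.41,-1.02) = (-2.3812,-1.1156)
  v4: (1-0.869)·(0.9,-4.12) + 0.869·(2.12,-4) = (1.9602,-4.0157)
  v5: (1-0.869)·(3.48,-1.02) + 0.869·(3.92,0.73) = (3.8624,0.5008)
Perimeter = Σ |v_{i+1} − v_i|:
  edge 1→2: √(-4.1431² + -0.0344²) = 4.1433 (running 4.1433)
  edge 2→3: √(-0.8944² + -7.0912²) = 7.1473 (running 11.2906)
  edge 3→4: √(4.3414² + -2.9001²) = 5.2209 (running 16.5115)
  edge 4→5: √(1.9022² + 4.5165²) = 4.9007 (running 21.4122)
  edge 5→1: √(-1.2060² + 5.5092²) = 5.6396 (running 27.0518)
Perimeter = 27.0518

Perimeter at t=0.869: 27.0518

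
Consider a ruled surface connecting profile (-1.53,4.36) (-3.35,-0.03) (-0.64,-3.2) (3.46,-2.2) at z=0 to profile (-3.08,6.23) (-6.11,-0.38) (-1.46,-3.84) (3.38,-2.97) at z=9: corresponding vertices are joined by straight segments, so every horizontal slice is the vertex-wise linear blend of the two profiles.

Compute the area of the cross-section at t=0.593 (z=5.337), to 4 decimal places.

Cross-section at t=0.593: each vertex is (1-t)·p0[i] + t·p1[i].
  v1: (1-0.593)·(-1.53,4.36) + 0.593·(-3.08,6.23) = (-2.4492,5.4689)
  v2: (1-0.593)·(-3.35,-0.03) + 0.593·(-6.11,-0.38) = (-4.9867,-0.2375)
  v3: (1-0.593)·(-0.64,-3.2) + 0.593·(-1.46,-3.84) = (-1.1263,-3.5795)
  v4: (1-0.593)·(3.46,-2.2) + 0.593·(3.38,-2.97) = (3.4126,-2.6566)
Shoelace sum Σ(x_i·y_{i+1} − x_{i+1}·y_i):
  i=1: -2.4492·-0.2375 − -4.9867·5.4689 = +27.8535 (running +27.8535)
  i=2: -4.9867·-3.5795 − -1.1263·-0.2375 = +17.5824 (running +45.4359)
  i=3: -1.1263·-2.6566 − 3.4126·-3.5795 = +15.2074 (running +60.6432)
  i=4: 3.4126·5.4689 − -2.4492·-2.6566 = +12.1565 (running +72.7998)
Area = |Σ|/2 = |72.7998|/2 = 36.3999

Area at t=0.593: 36.3999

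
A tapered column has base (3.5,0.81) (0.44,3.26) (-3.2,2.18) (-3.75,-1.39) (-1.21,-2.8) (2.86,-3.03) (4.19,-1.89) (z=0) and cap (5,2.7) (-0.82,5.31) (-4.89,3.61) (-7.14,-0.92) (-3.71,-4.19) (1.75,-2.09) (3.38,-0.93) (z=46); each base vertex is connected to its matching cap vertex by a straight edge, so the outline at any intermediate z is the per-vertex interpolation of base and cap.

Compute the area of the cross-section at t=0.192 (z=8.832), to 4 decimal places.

Cross-section at t=0.192: each vertex is (1-t)·p0[i] + t·p1[i].
  v1: (1-0.192)·(3.5,0.81) + 0.192·(5,2.7) = (3.7880,1.1729)
  v2: (1-0.192)·(0.44,3.26) + 0.192·(-0.82,5.31) = (0.1981,3.6536)
  v3: (1-0.192)·(-3.2,2.18) + 0.192·(-4.89,3.61) = (-3.5245,2.4546)
  v4: (1-0.192)·(-3.75,-1.39) + 0.192·(-7.14,-0.92) = (-4.4009,-1.2998)
  v5: (1-0.192)·(-1.21,-2.8) + 0.192·(-3.71,-4.19) = (-1.6900,-3.0669)
  v6: (1-0.192)·(2.86,-3.03) + 0.192·(1.75,-2.09) = (2.6469,-2.8495)
  v7: (1-0.192)·(4.19,-1.89) + 0.192·(3.38,-0.93) = (4.0345,-1.7057)
Shoelace sum Σ(x_i·y_{i+1} − x_{i+1}·y_i):
  i=1: 3.7880·3.6536 − 0.1981·1.1729 = +13.6075 (running +13.6075)
  i=2: 0.1981·2.4546 − -3.5245·3.6536 = +13.3632 (running +26.9708)
  i=3: -3.5245·-1.2998 − -4.4009·2.4546 = +15.3832 (running +42.3540)
  i=4: -4.4009·-3.0669 − -1.6900·-1.2998 = +11.3004 (running +53.6543)
  i=5: -1.6900·-2.8495 − 2.6469·-3.0669 = +12.9334 (running +66.5877)
  i=6: 2.6469·-1.7057 − 4.0345·-2.8495 = +6.9816 (running +73.5693)
  i=7: 4.0345·1.1729 − 3.7880·-1.7057 = +11.1931 (running +84.7624)
Area = |Σ|/2 = |84.7624|/2 = 42.3812

Area at t=0.192: 42.3812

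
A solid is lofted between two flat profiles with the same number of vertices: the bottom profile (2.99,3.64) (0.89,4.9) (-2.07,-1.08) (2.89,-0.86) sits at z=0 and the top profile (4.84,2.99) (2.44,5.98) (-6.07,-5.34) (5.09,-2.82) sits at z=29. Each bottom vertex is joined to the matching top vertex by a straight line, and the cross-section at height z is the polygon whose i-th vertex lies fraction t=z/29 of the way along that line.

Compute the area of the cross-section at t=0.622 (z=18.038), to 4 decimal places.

Area at t=0.622: 41.6498

Cross-section at t=0.622: each vertex is (1-t)·p0[i] + t·p1[i].
  v1: (1-0.622)·(2.99,3.64) + 0.622·(4.84,2.99) = (4.1407,3.2357)
  v2: (1-0.622)·(0.89,4.9) + 0.622·(2.44,5.98) = (1.8541,5.5718)
  v3: (1-0.622)·(-2.07,-1.08) + 0.622·(-6.07,-5.34) = (-4.5580,-3.7297)
  v4: (1-0.622)·(2.89,-0.86) + 0.622·(5.09,-2.82) = (4.2584,-2.0791)
Shoelace sum Σ(x_i·y_{i+1} − x_{i+1}·y_i):
  i=1: 4.1407·5.5718 − 1.8541·3.2357 = +17.0717 (running +17.0717)
  i=2: 1.8541·-3.7297 − -4.5580·5.5718 = +18.4808 (running +35.5525)
  i=3: -4.5580·-2.0791 − 4.2584·-3.7297 = +25.3593 (running +60.9118)
  i=4: 4.2584·3.2357 − 4.1407·-2.0791 = +22.3879 (running +83.2997)
Area = |Σ|/2 = |83.2997|/2 = 41.6498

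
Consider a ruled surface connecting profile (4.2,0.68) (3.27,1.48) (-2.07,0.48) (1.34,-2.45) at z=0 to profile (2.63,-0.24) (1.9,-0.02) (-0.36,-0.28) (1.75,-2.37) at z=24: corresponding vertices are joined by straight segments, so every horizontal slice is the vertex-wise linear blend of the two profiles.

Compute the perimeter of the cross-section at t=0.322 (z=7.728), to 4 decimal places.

Perimeter at t=0.322: 13.0590

Cross-section at t=0.322: each vertex is (1-t)·p0[i] + t·p1[i].
  v1: (1-0.322)·(4.2,0.68) + 0.322·(2.63,-0.24) = (3.6945,0.3838)
  v2: (1-0.322)·(3.27,1.48) + 0.322·(1.9,-0.02) = (2.8289,0.9970)
  v3: (1-0.322)·(-2.07,0.48) + 0.322·(-0.36,-0.28) = (-1.5194,0.2353)
  v4: (1-0.322)·(1.34,-2.45) + 0.322·(1.75,-2.37) = (1.4720,-2.4242)
Perimeter = Σ |v_{i+1} − v_i|:
  edge 1→2: √(-0.8656² + 0.6132²) = 1.0608 (running 1.0608)
  edge 2→3: √(-4.3482² + -0.7617²) = 4.4145 (running 5.4753)
  edge 3→4: √(2.9914² + -2.6595²) = 4.0027 (running 9.4780)
  edge 4→1: √(2.2224² + 2.8080²) = 3.5811 (running 13.0590)
Perimeter = 13.0590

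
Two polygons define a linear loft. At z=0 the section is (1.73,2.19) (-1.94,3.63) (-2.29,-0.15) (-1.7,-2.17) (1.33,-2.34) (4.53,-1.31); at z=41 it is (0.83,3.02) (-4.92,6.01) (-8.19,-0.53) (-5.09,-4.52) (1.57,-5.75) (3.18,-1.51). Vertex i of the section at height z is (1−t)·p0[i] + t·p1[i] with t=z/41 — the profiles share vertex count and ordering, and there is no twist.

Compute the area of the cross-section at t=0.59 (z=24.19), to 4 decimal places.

Area at t=0.59: 56.3609

Cross-section at t=0.59: each vertex is (1-t)·p0[i] + t·p1[i].
  v1: (1-0.59)·(1.73,2.19) + 0.59·(0.83,3.02) = (1.1990,2.6797)
  v2: (1-0.59)·(-1.94,3.63) + 0.59·(-4.92,6.01) = (-3.6982,5.0342)
  v3: (1-0.59)·(-2.29,-0.15) + 0.59·(-8.19,-0.53) = (-5.7710,-0.3742)
  v4: (1-0.59)·(-1.7,-2.17) + 0.59·(-5.09,-4.52) = (-3.7001,-3.5565)
  v5: (1-0.59)·(1.33,-2.34) + 0.59·(1.57,-5.75) = (1.4716,-4.3519)
  v6: (1-0.59)·(4.53,-1.31) + 0.59·(3.18,-1.51) = (3.7335,-1.4280)
Shoelace sum Σ(x_i·y_{i+1} − x_{i+1}·y_i):
  i=1: 1.1990·5.0342 − -3.6982·2.6797 = +15.9461 (running +15.9461)
  i=2: -3.6982·-0.3742 − -5.7710·5.0342 = +30.4362 (running +46.3823)
  i=3: -5.7710·-3.5565 − -3.7001·-0.3742 = +19.1400 (running +65.5223)
  i=4: -3.7001·-4.3519 − 1.4716·-3.5565 = +21.3362 (running +86.8585)
  i=5: 1.4716·-1.4280 − 3.7335·-4.3519 = +14.1464 (running +101.0049)
  i=6: 3.7335·2.6797 − 1.1990·-1.4280 = +11.7168 (running +112.7217)
Area = |Σ|/2 = |112.7217|/2 = 56.3609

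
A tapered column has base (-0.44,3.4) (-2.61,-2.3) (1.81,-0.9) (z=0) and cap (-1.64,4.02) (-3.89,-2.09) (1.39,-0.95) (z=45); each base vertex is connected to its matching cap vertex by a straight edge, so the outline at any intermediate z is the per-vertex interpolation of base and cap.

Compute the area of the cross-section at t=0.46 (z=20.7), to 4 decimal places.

Area at t=0.46: 12.7658

Cross-section at t=0.46: each vertex is (1-t)·p0[i] + t·p1[i].
  v1: (1-0.46)·(-0.44,3.4) + 0.46·(-1.64,4.02) = (-0.9920,3.6852)
  v2: (1-0.46)·(-2.61,-2.3) + 0.46·(-3.89,-2.09) = (-3.1988,-2.2034)
  v3: (1-0.46)·(1.81,-0.9) + 0.46·(1.39,-0.95) = (1.6168,-0.9230)
Shoelace sum Σ(x_i·y_{i+1} − x_{i+1}·y_i):
  i=1: -0.9920·-2.2034 − -3.1988·3.6852 = +13.9740 (running +13.9740)
  i=2: -3.1988·-0.9230 − 1.6168·-2.2034 = +6.5149 (running +20.4889)
  i=3: 1.6168·3.6852 − -0.9920·-0.9230 = +5.0426 (running +25.5316)
Area = |Σ|/2 = |25.5316|/2 = 12.7658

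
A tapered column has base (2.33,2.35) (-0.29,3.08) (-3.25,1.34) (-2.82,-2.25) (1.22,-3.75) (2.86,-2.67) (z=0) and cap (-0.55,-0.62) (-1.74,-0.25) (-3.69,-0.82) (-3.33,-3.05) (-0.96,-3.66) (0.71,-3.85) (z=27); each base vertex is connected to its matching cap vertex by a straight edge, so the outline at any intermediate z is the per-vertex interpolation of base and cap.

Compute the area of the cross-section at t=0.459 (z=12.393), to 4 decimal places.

Area at t=0.459: 20.4289

Cross-section at t=0.459: each vertex is (1-t)·p0[i] + t·p1[i].
  v1: (1-0.459)·(2.33,2.35) + 0.459·(-0.55,-0.62) = (1.0081,0.9868)
  v2: (1-0.459)·(-0.29,3.08) + 0.459·(-1.74,-0.25) = (-0.9556,1.5515)
  v3: (1-0.459)·(-3.25,1.34) + 0.459·(-3.69,-0.82) = (-3.4520,0.3486)
  v4: (1-0.459)·(-2.82,-2.25) + 0.459·(-3.33,-3.05) = (-3.0541,-2.6172)
  v5: (1-0.459)·(1.22,-3.75) + 0.459·(-0.96,-3.66) = (0.2194,-3.7087)
  v6: (1-0.459)·(2.86,-2.67) + 0.459·(0.71,-3.85) = (1.8731,-3.2116)
Shoelace sum Σ(x_i·y_{i+1} − x_{i+1}·y_i):
  i=1: 1.0081·1.5515 − -0.9556·0.9868 = +2.5070 (running +2.5070)
  i=2: -0.9556·0.3486 − -3.4520·1.5515 = +5.0228 (running +7.5297)
  i=3: -3.4520·-2.6172 − -3.0541·0.3486 = +10.0990 (running +17.6287)
  i=4: -3.0541·-3.7087 − 0.2194·-2.6172 = +11.9008 (running +29.5296)
  i=5: 0.2194·-3.2116 − 1.8731·-3.7087 = +6.2424 (running +35.7719)
  i=6: 1.8731·0.9868 − 1.0081·-3.2116 = +5.0859 (running +40.8579)
Area = |Σ|/2 = |40.8579|/2 = 20.4289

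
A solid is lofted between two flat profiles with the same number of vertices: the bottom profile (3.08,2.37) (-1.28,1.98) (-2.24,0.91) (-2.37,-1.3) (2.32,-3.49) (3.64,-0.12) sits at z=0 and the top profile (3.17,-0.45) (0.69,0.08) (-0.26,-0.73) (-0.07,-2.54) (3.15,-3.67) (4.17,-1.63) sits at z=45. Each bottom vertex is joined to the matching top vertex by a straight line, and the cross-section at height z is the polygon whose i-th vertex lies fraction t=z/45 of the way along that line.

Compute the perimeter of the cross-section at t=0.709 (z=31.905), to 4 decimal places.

Cross-section at t=0.709: each vertex is (1-t)·p0[i] + t·p1[i].
  v1: (1-0.709)·(3.08,2.37) + 0.709·(3.17,-0.45) = (3.1438,0.3706)
  v2: (1-0.709)·(-1.28,1.98) + 0.709·(0.69,0.08) = (0.1167,0.6329)
  v3: (1-0.709)·(-2.24,0.91) + 0.709·(-0.26,-0.73) = (-0.8362,-0.2528)
  v4: (1-0.709)·(-2.37,-1.3) + 0.709·(-0.07,-2.54) = (-0.7393,-2.1792)
  v5: (1-0.709)·(2.32,-3.49) + 0.709·(3.15,-3.67) = (2.9085,-3.6176)
  v6: (1-0.709)·(3.64,-0.12) + 0.709·(4.17,-1.63) = (4.0158,-1.1906)
Perimeter = Σ |v_{i+1} − v_i|:
  edge 1→2: √(-3.0271² + 0.2623²) = 3.0384 (running 3.0384)
  edge 2→3: √(-0.9529² + -0.8857²) = 1.3009 (running 4.3394)
  edge 3→4: √(0.0969² + -1.9264²) = 1.9288 (running 6.2682)
  edge 4→5: √(3.6478² + -1.4385²) = 3.9211 (running 10.1893)
  edge 5→6: √(1.1073² + 2.4270²) = 2.6677 (running 12.8570)
  edge 6→1: √(-0.8720² + 1.5612²) = 1.7882 (running 14.6452)
Perimeter = 14.6452

Perimeter at t=0.709: 14.6452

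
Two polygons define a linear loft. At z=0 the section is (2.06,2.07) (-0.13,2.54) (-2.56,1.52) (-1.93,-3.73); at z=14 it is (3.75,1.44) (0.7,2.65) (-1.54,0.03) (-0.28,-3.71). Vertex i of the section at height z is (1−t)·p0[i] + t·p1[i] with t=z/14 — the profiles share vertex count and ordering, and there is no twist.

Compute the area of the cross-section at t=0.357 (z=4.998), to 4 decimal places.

Area at t=0.357: 14.6657

Cross-section at t=0.357: each vertex is (1-t)·p0[i] + t·p1[i].
  v1: (1-0.357)·(2.06,2.07) + 0.357·(3.75,1.44) = (2.6633,1.8451)
  v2: (1-0.357)·(-0.13,2.54) + 0.357·(0.7,2.65) = (0.1663,2.5793)
  v3: (1-0.357)·(-2.56,1.52) + 0.357·(-1.54,0.03) = (-2.1959,0.9881)
  v4: (1-0.357)·(-1.93,-3.73) + 0.357·(-0.28,-3.71) = (-1.3410,-3.7229)
Shoelace sum Σ(x_i·y_{i+1} − x_{i+1}·y_i):
  i=1: 2.6633·2.5793 − 0.1663·1.8451 = +6.5626 (running +6.5626)
  i=2: 0.1663·0.9881 − -2.1959·2.5793 = +5.8280 (running +12.3906)
  i=3: -2.1959·-3.7229 − -1.3410·0.9881 = +9.4998 (running +21.8905)
  i=4: -1.3410·1.8451 − 2.6633·-3.7229 = +7.4410 (running +29.3315)
Area = |Σ|/2 = |29.3315|/2 = 14.6657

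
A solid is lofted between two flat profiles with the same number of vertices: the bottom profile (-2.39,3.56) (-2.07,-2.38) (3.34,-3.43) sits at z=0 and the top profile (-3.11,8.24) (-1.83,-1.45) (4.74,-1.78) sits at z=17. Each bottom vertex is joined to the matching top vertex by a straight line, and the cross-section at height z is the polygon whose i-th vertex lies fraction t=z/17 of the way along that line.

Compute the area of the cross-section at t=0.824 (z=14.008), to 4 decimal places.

Cross-section at t=0.824: each vertex is (1-t)·p0[i] + t·p1[i].
  v1: (1-0.824)·(-2.39,3.56) + 0.824·(-3.11,8.24) = (-2.9833,7.4163)
  v2: (1-0.824)·(-2.07,-2.38) + 0.824·(-1.83,-1.45) = (-1.8722,-1.6137)
  v3: (1-0.824)·(3.34,-3.43) + 0.824·(4.74,-1.78) = (4.4936,-2.0704)
Shoelace sum Σ(x_i·y_{i+1} − x_{i+1}·y_i):
  i=1: -2.9833·-1.6137 − -1.8722·7.4163 = +18.6992 (running +18.6992)
  i=2: -1.8722·-2.0704 − 4.4936·-1.6137 = +11.1275 (running +29.8267)
  i=3: 4.4936·7.4163 − -2.9833·-2.0704 = +27.1494 (running +56.9761)
Area = |Σ|/2 = |56.9761|/2 = 28.4881

Area at t=0.824: 28.4881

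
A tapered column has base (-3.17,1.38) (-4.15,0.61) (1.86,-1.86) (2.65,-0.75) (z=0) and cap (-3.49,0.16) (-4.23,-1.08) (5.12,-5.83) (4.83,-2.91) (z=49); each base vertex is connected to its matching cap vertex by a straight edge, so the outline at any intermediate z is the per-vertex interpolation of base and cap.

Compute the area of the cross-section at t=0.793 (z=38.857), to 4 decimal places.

Area at t=0.793: 16.4707

Cross-section at t=0.793: each vertex is (1-t)·p0[i] + t·p1[i].
  v1: (1-0.793)·(-3.17,1.38) + 0.793·(-3.49,0.16) = (-3.4238,0.4125)
  v2: (1-0.793)·(-4.15,0.61) + 0.793·(-4.23,-1.08) = (-4.2134,-0.7302)
  v3: (1-0.793)·(1.86,-1.86) + 0.793·(5.12,-5.83) = (4.4452,-5.0082)
  v4: (1-0.793)·(2.65,-0.75) + 0.793·(4.83,-2.91) = (4.3787,-2.4629)
Shoelace sum Σ(x_i·y_{i+1} − x_{i+1}·y_i):
  i=1: -3.4238·-0.7302 − -4.2134·0.4125 = +4.2381 (running +4.2381)
  i=2: -4.2134·-5.0082 − 4.4452·-0.7302 = +24.3475 (running +28.5857)
  i=3: 4.4452·-2.4629 − 4.3787·-5.0082 = +10.9817 (running +39.5674)
  i=4: 4.3787·0.4125 − -3.4238·-2.4629 = -6.6259 (running +32.9415)
Area = |Σ|/2 = |32.9415|/2 = 16.4707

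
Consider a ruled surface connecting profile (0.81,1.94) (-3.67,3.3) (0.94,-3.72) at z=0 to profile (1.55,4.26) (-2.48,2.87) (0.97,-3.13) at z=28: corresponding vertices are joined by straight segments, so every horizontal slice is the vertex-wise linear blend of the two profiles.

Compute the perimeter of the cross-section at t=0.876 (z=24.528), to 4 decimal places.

Cross-section at t=0.876: each vertex is (1-t)·p0[i] + t·p1[i].
  v1: (1-0.876)·(0.81,1.94) + 0.876·(1.55,4.26) = (1.4582,3.9723)
  v2: (1-0.876)·(-3.67,3.3) + 0.876·(-2.48,2.87) = (-2.6276,2.9233)
  v3: (1-0.876)·(0.94,-3.72) + 0.876·(0.97,-3.13) = (0.9663,-3.2032)
Perimeter = Σ |v_{i+1} − v_i|:
  edge 1→2: √(-4.0858² + -1.0490²) = 4.2183 (running 4.2183)
  edge 2→3: √(3.5938² + -6.1265²) = 7.1028 (running 11.3211)
  edge 3→1: √(0.4920² + 7.1755²) = 7.1923 (running 18.5134)
Perimeter = 18.5134

Perimeter at t=0.876: 18.5134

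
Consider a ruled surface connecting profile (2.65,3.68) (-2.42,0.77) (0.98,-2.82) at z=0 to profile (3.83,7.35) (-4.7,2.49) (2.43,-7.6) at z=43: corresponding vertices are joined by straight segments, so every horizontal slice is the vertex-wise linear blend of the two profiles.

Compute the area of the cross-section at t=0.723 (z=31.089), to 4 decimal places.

Cross-section at t=0.723: each vertex is (1-t)·p0[i] + t·p1[i].
  v1: (1-0.723)·(2.65,3.68) + 0.723·(3.83,7.35) = (3.5031,6.3334)
  v2: (1-0.723)·(-2.42,0.77) + 0.723·(-4.7,2.49) = (-4.0684,2.0136)
  v3: (1-0.723)·(0.98,-2.82) + 0.723·(2.43,-7.6) = (2.0284,-6.2759)
Shoelace sum Σ(x_i·y_{i+1} − x_{i+1}·y_i):
  i=1: 3.5031·2.0136 − -4.0684·6.3334 = +32.8209 (running +32.8209)
  i=2: -4.0684·-6.2759 − 2.0284·2.0136 = +21.4491 (running +54.2700)
  i=3: 2.0284·6.3334 − 3.5031·-6.2759 = +34.8319 (running +89.1018)
Area = |Σ|/2 = |89.1018|/2 = 44.5509

Area at t=0.723: 44.5509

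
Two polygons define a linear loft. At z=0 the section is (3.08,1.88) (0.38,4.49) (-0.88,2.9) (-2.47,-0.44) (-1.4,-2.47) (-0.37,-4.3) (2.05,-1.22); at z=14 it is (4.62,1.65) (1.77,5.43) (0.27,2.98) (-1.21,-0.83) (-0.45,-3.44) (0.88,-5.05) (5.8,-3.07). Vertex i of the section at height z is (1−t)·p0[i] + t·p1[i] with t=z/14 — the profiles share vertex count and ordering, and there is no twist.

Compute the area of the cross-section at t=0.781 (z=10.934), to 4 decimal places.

Cross-section at t=0.781: each vertex is (1-t)·p0[i] + t·p1[i].
  v1: (1-0.781)·(3.08,1.88) + 0.781·(4.62,1.65) = (4.2827,1.7004)
  v2: (1-0.781)·(0.38,4.49) + 0.781·(1.77,5.43) = (1.4656,5.2241)
  v3: (1-0.781)·(-0.88,2.9) + 0.781·(0.27,2.98) = (0.0182,2.9625)
  v4: (1-0.781)·(-2.47,-0.44) + 0.781·(-1.21,-0.83) = (-1.4859,-0.7446)
  v5: (1-0.781)·(-1.4,-2.47) + 0.781·(-0.45,-3.44) = (-0.6581,-3.2276)
  v6: (1-0.781)·(-0.37,-4.3) + 0.781·(0.88,-5.05) = (0.6062,-4.8857)
  v7: (1-0.781)·(2.05,-1.22) + 0.781·(5.8,-3.07) = (4.9787,-2.6648)
Shoelace sum Σ(x_i·y_{i+1} − x_{i+1}·y_i):
  i=1: 4.2827·5.2241 − 1.4656·1.7004 = +19.8816 (running +19.8816)
  i=2: 1.4656·2.9625 − 0.0182·5.2241 = +4.2470 (running +24.1286)
  i=3: 0.0182·-0.7446 − -1.4859·2.9625 = +4.3886 (running +28.5171)
  i=4: -1.4859·-3.2276 − -0.6581·-0.7446 = +4.3060 (running +32.8231)
  i=5: -0.6581·-4.8857 − 0.6062·-3.2276 = +5.1718 (running +37.9949)
  i=6: 0.6062·-2.6648 − 4.9787·-4.8857 = +22.7094 (running +60.7042)
  i=7: 4.9787·1.7004 − 4.2827·-2.6648 = +19.8786 (running +80.5828)
Area = |Σ|/2 = |80.5828|/2 = 40.2914

Area at t=0.781: 40.2914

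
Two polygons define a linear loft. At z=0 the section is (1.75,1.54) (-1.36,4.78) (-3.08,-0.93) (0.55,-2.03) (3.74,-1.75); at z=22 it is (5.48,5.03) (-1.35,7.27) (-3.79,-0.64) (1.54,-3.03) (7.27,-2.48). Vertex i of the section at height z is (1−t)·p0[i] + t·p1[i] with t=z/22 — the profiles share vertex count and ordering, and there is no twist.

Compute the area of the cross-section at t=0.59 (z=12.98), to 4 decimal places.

Area at t=0.59: 52.4182

Cross-section at t=0.59: each vertex is (1-t)·p0[i] + t·p1[i].
  v1: (1-0.59)·(1.75,1.54) + 0.59·(5.48,5.03) = (3.9507,3.5991)
  v2: (1-0.59)·(-1.36,4.78) + 0.59·(-1.35,7.27) = (-1.3541,6.2491)
  v3: (1-0.59)·(-3.08,-0.93) + 0.59·(-3.79,-0.64) = (-3.4989,-0.7589)
  v4: (1-0.59)·(0.55,-2.03) + 0.59·(1.54,-3.03) = (1.1341,-2.6200)
  v5: (1-0.59)·(3.74,-1.75) + 0.59·(7.27,-2.48) = (5.8227,-2.1807)
Shoelace sum Σ(x_i·y_{i+1} − x_{i+1}·y_i):
  i=1: 3.9507·6.2491 − -1.3541·3.5991 = +29.5619 (running +29.5619)
  i=2: -1.3541·-0.7589 − -3.4989·6.2491 = +22.8926 (running +52.4545)
  i=3: -3.4989·-2.6200 − 1.1341·-0.7589 = +10.0278 (running +62.4822)
  i=4: 1.1341·-2.1807 − 5.8227·-2.6200 = +12.7823 (running +75.2646)
  i=5: 5.8227·3.5991 − 3.9507·-2.1807 = +29.5718 (running +104.8364)
Area = |Σ|/2 = |104.8364|/2 = 52.4182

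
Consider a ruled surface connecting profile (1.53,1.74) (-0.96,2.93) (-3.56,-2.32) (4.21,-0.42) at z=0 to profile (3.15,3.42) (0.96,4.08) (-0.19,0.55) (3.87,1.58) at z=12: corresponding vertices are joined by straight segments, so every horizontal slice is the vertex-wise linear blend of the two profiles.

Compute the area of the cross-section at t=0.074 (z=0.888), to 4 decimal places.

Area at t=0.074: 18.0882

Cross-section at t=0.074: each vertex is (1-t)·p0[i] + t·p1[i].
  v1: (1-0.074)·(1.53,1.74) + 0.074·(3.15,3.42) = (1.6499,1.8643)
  v2: (1-0.074)·(-0.96,2.93) + 0.074·(0.96,4.08) = (-0.8179,3.0151)
  v3: (1-0.074)·(-3.56,-2.32) + 0.074·(-0.19,0.55) = (-3.3106,-2.1076)
  v4: (1-0.074)·(4.21,-0.42) + 0.074·(3.87,1.58) = (4.1848,-0.2720)
Shoelace sum Σ(x_i·y_{i+1} − x_{i+1}·y_i):
  i=1: 1.6499·3.0151 − -0.8179·1.8643 = +6.4994 (running +6.4994)
  i=2: -0.8179·-2.1076 − -3.3106·3.0151 = +11.7057 (running +18.2051)
  i=3: -3.3106·-0.2720 − 4.1848·-2.1076 = +9.7205 (running +27.9257)
  i=4: 4.1848·1.8643 − 1.6499·-0.2720 = +8.2506 (running +36.1763)
Area = |Σ|/2 = |36.1763|/2 = 18.0882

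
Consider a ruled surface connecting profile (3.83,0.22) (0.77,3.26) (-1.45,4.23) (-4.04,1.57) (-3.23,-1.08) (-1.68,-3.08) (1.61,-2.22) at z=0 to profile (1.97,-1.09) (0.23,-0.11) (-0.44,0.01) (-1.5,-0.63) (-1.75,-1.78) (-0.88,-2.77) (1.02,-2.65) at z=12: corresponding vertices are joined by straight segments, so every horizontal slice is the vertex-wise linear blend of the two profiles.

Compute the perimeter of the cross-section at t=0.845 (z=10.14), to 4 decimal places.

Cross-section at t=0.845: each vertex is (1-t)·p0[i] + t·p1[i].
  v1: (1-0.845)·(3.83,0.22) + 0.845·(1.97,-1.09) = (2.2583,-0.8870)
  v2: (1-0.845)·(0.77,3.26) + 0.845·(0.23,-0.11) = (0.3137,0.4124)
  v3: (1-0.845)·(-1.45,4.23) + 0.845·(-0.44,0.01) = (-0.5966,0.6641)
  v4: (1-0.845)·(-4.04,1.57) + 0.845·(-1.5,-0.63) = (-1.8937,-0.2890)
  v5: (1-0.845)·(-3.23,-1.08) + 0.845·(-1.75,-1.78) = (-1.9794,-1.6715)
  v6: (1-0.845)·(-1.68,-3.08) + 0.845·(-0.88,-2.77) = (-1.0040,-2.8181)
  v7: (1-0.845)·(1.61,-2.22) + 0.845·(1.02,-2.65) = (1.1115,-2.5833)
Perimeter = Σ |v_{i+1} − v_i|:
  edge 1→2: √(-1.9446² + 1.2993²) = 2.3387 (running 2.3387)
  edge 2→3: √(-0.9103² + 0.2518²) = 0.9444 (running 3.2832)
  edge 3→4: √(-1.2972² + -0.9531²) = 1.6097 (running 4.8928)
  edge 4→5: √(-0.0857² + -1.3825²) = 1.3852 (running 6.2780)
  edge 5→6: √(0.9754² + -1.1466²) = 1.5053 (running 7.7833)
  edge 6→7: √(2.1155² + 0.2347²) = 2.1284 (running 9.9117)
  edge 7→1: √(1.1469² + 1.6964²) = 2.0477 (running 11.9594)
Perimeter = 11.9594

Perimeter at t=0.845: 11.9594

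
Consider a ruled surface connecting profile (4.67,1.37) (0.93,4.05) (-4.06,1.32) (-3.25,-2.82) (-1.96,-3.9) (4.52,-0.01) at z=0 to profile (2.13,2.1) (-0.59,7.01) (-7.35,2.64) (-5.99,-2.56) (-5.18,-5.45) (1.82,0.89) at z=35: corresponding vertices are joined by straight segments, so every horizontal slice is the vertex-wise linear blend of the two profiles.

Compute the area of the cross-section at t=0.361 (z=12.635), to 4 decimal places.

Cross-section at t=0.361: each vertex is (1-t)·p0[i] + t·p1[i].
  v1: (1-0.361)·(4.67,1.37) + 0.361·(2.13,2.1) = (3.7531,1.6335)
  v2: (1-0.361)·(0.93,4.05) + 0.361·(-0.59,7.01) = (0.3813,5.1186)
  v3: (1-0.361)·(-4.06,1.32) + 0.361·(-7.35,2.64) = (-5.2477,1.7965)
  v4: (1-0.361)·(-3.25,-2.82) + 0.361·(-5.99,-2.56) = (-4.2391,-2.7261)
  v5: (1-0.361)·(-1.96,-3.9) + 0.361·(-5.18,-5.45) = (-3.1224,-4.4596)
  v6: (1-0.361)·(4.52,-0.01) + 0.361·(1.82,0.89) = (3.5453,0.3149)
Shoelace sum Σ(x_i·y_{i+1} − x_{i+1}·y_i):
  i=1: 3.7531·5.1186 − 0.3813·1.6335 = +18.5874 (running +18.5874)
  i=2: 0.3813·1.7965 − -5.2477·5.1186 = +27.5456 (running +46.1330)
  i=3: -5.2477·-2.7261 − -4.2391·1.7965 = +21.9216 (running +68.0547)
  i=4: -4.2391·-4.4596 − -3.1224·-2.7261 = +10.3925 (running +78.4472)
  i=5: -3.1224·0.3149 − 3.5453·-4.4596 = +14.8272 (running +93.2744)
  i=6: 3.5453·1.6335 − 3.7531·0.3149 = +4.6095 (running +97.8839)
Area = |Σ|/2 = |97.8839|/2 = 48.9419

Area at t=0.361: 48.9419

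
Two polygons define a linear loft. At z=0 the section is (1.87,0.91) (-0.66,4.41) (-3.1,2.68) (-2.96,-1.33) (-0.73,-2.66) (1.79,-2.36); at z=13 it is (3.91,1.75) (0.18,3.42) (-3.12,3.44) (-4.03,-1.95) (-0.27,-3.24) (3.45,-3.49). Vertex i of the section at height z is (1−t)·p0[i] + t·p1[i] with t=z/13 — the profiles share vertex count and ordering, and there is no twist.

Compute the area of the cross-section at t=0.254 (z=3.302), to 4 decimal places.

Cross-section at t=0.254: each vertex is (1-t)·p0[i] + t·p1[i].
  v1: (1-0.254)·(1.87,0.91) + 0.254·(3.91,1.75) = (2.3882,1.1234)
  v2: (1-0.254)·(-0.66,4.41) + 0.254·(0.18,3.42) = (-0.4466,4.1585)
  v3: (1-0.254)·(-3.1,2.68) + 0.254·(-3.12,3.44) = (-3.1051,2.8730)
  v4: (1-0.254)·(-2.96,-1.33) + 0.254·(-4.03,-1.95) = (-3.2318,-1.4875)
  v5: (1-0.254)·(-0.73,-2.66) + 0.254·(-0.27,-3.24) = (-0.6132,-2.8073)
  v6: (1-0.254)·(1.79,-2.36) + 0.254·(3.45,-3.49) = (2.2116,-2.6470)
Shoelace sum Σ(x_i·y_{i+1} − x_{i+1}·y_i):
  i=1: 2.3882·4.1585 − -0.4466·1.1234 = +10.4330 (running +10.4330)
  i=2: -0.4466·2.8730 − -3.1051·4.1585 = +11.6294 (running +22.0624)
  i=3: -3.1051·-1.4875 − -3.2318·2.8730 = +13.9038 (running +35.9662)
  i=4: -3.2318·-2.8073 − -0.6132·-1.4875 = +8.1606 (running +44.1267)
  i=5: -0.6132·-2.6470 − 2.2116·-2.8073 = +7.8318 (running +51.9586)
  i=6: 2.2116·1.1234 − 2.3882·-2.6470 = +8.8060 (running +60.7645)
Area = |Σ|/2 = |60.7645|/2 = 30.3823

Area at t=0.254: 30.3823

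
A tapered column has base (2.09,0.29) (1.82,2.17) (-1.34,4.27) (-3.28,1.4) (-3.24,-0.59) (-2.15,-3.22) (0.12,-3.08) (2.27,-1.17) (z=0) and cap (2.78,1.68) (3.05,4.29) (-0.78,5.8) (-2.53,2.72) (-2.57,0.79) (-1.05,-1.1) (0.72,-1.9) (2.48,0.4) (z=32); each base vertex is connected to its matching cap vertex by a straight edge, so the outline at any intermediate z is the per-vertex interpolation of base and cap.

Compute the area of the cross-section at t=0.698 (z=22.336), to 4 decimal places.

Area at t=0.698: 29.8677

Cross-section at t=0.698: each vertex is (1-t)·p0[i] + t·p1[i].
  v1: (1-0.698)·(2.09,0.29) + 0.698·(2.78,1.68) = (2.5716,1.2602)
  v2: (1-0.698)·(1.82,2.17) + 0.698·(3.05,4.29) = (2.6785,3.6498)
  v3: (1-0.698)·(-1.34,4.27) + 0.698·(-0.78,5.8) = (-0.9491,5.3379)
  v4: (1-0.698)·(-3.28,1.4) + 0.698·(-2.53,2.72) = (-2.7565,2.3214)
  v5: (1-0.698)·(-3.24,-0.59) + 0.698·(-2.57,0.79) = (-2.7723,0.3732)
  v6: (1-0.698)·(-2.15,-3.22) + 0.698·(-1.05,-1.1) = (-1.3822,-1.7402)
  v7: (1-0.698)·(0.12,-3.08) + 0.698·(0.72,-1.9) = (0.5388,-2.2564)
  v8: (1-0.698)·(2.27,-1.17) + 0.698·(2.48,0.4) = (2.4166,-0.0741)
Shoelace sum Σ(x_i·y_{i+1} − x_{i+1}·y_i):
  i=1: 2.5716·3.6498 − 2.6785·1.2602 = +6.0102 (running +6.0102)
  i=2: 2.6785·5.3379 − -0.9491·3.6498 = +17.7619 (running +23.7722)
  i=3: -0.9491·2.3214 − -2.7565·5.3379 = +12.5108 (running +36.2830)
  i=4: -2.7565·0.3732 − -2.7723·2.3214 = +5.4068 (running +41.6897)
  i=5: -2.7723·-1.7402 − -1.3822·0.3732 = +5.3404 (running +47.0302)
  i=6: -1.3822·-2.2564 − 0.5388·-1.7402 = +4.0564 (running +51.0865)
  i=7: 0.5388·-0.0741 − 2.4166·-2.2564 = +5.4127 (running +56.4993)
  i=8: 2.4166·1.2602 − 2.5716·-0.0741 = +3.2361 (running +59.7354)
Area = |Σ|/2 = |59.7354|/2 = 29.8677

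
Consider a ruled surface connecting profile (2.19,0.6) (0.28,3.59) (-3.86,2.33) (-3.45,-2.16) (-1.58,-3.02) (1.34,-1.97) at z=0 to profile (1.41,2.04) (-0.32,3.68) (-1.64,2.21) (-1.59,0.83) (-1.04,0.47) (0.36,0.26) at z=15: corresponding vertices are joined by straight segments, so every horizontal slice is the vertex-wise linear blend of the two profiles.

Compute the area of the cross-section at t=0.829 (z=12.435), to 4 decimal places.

Area at t=0.829: 9.2575

Cross-section at t=0.829: each vertex is (1-t)·p0[i] + t·p1[i].
  v1: (1-0.829)·(2.19,0.6) + 0.829·(1.41,2.04) = (1.5434,1.7938)
  v2: (1-0.829)·(0.28,3.59) + 0.829·(-0.32,3.68) = (-0.2174,3.6646)
  v3: (1-0.829)·(-3.86,2.33) + 0.829·(-1.64,2.21) = (-2.0196,2.2305)
  v4: (1-0.829)·(-3.45,-2.16) + 0.829·(-1.59,0.83) = (-1.9081,0.3187)
  v5: (1-0.829)·(-1.58,-3.02) + 0.829·(-1.04,0.47) = (-1.1323,-0.1268)
  v6: (1-0.829)·(1.34,-1.97) + 0.829·(0.36,0.26) = (0.5276,-0.1213)
Shoelace sum Σ(x_i·y_{i+1} − x_{i+1}·y_i):
  i=1: 1.5434·3.6646 − -0.2174·1.7938 = +6.0458 (running +6.0458)
  i=2: -0.2174·2.2305 − -2.0196·3.6646 = +6.9162 (running +12.9621)
  i=3: -2.0196·0.3187 − -1.9081·2.2305 = +3.6123 (running +16.5743)
  i=4: -1.9081·-0.1268 − -1.1323·0.3187 = +0.6028 (running +17.1772)
  i=5: -1.1323·-0.1213 − 0.5276·-0.1268 = +0.2043 (running +17.3814)
  i=6: 0.5276·1.7938 − 1.5434·-0.1213 = +1.1336 (running +18.5150)
Area = |Σ|/2 = |18.5150|/2 = 9.2575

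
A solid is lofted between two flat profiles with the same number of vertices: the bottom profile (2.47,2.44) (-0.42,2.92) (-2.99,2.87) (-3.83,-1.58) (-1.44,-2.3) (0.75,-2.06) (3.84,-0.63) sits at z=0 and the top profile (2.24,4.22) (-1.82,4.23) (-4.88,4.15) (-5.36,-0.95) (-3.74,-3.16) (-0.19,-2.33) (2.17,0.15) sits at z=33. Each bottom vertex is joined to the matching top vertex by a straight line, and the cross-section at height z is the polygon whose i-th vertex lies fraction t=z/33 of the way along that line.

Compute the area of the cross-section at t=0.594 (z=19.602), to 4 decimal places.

Cross-section at t=0.594: each vertex is (1-t)·p0[i] + t·p1[i].
  v1: (1-0.594)·(2.47,2.44) + 0.594·(2.24,4.22) = (2.3334,3.4973)
  v2: (1-0.594)·(-0.42,2.92) + 0.594·(-1.82,4.23) = (-1.2516,3.6981)
  v3: (1-0.594)·(-2.99,2.87) + 0.594·(-4.88,4.15) = (-4.1127,3.6303)
  v4: (1-0.594)·(-3.83,-1.58) + 0.594·(-5.36,-0.95) = (-4.7388,-1.2058)
  v5: (1-0.594)·(-1.44,-2.3) + 0.594·(-3.74,-3.16) = (-2.8062,-2.8108)
  v6: (1-0.594)·(0.75,-2.06) + 0.594·(-0.19,-2.33) = (0.1916,-2.2204)
  v7: (1-0.594)·(3.84,-0.63) + 0.594·(2.17,0.15) = (2.8480,-0.1667)
Shoelace sum Σ(x_i·y_{i+1} − x_{i+1}·y_i):
  i=1: 2.3334·3.6981 − -1.2516·3.4973 = +13.0064 (running +13.0064)
  i=2: -1.2516·3.6303 − -4.1127·3.6981 = +10.6655 (running +23.6719)
  i=3: -4.1127·-1.2058 − -4.7388·3.6303 = +22.1624 (running +45.8343)
  i=4: -4.7388·-2.8108 − -2.8062·-1.2058 = +9.9364 (running +55.7707)
  i=5: -2.8062·-2.2204 − 0.1916·-2.8108 = +6.7695 (running +62.5402)
  i=6: 0.1916·-0.1667 − 2.8480·-2.2204 = +6.2917 (running +68.8319)
  i=7: 2.8480·3.4973 − 2.3334·-0.1667 = +10.3494 (running +79.1813)
Area = |Σ|/2 = |79.1813|/2 = 39.5907

Area at t=0.594: 39.5907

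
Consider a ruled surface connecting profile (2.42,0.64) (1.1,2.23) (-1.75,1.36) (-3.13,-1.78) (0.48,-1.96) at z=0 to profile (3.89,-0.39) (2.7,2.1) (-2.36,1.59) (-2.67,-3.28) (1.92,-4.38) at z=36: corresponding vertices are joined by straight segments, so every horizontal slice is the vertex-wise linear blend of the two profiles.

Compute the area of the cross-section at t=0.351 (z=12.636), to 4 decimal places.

Cross-section at t=0.351: each vertex is (1-t)·p0[i] + t·p1[i].
  v1: (1-0.351)·(2.42,0.64) + 0.351·(3.89,-0.39) = (2.9360,0.2785)
  v2: (1-0.351)·(1.1,2.23) + 0.351·(2.7,2.1) = (1.6616,2.1844)
  v3: (1-0.351)·(-1.75,1.36) + 0.351·(-2.36,1.59) = (-1.9641,1.4407)
  v4: (1-0.351)·(-3.13,-1.78) + 0.351·(-2.67,-3.28) = (-2.9685,-2.3065)
  v5: (1-0.351)·(0.48,-1.96) + 0.351·(1.92,-4.38) = (0.9854,-2.8094)
Shoelace sum Σ(x_i·y_{i+1} − x_{i+1}·y_i):
  i=1: 2.9360·2.1844 − 1.6616·0.2785 = +5.9505 (running +5.9505)
  i=2: 1.6616·1.4407 − -1.9641·2.1844 = +6.6843 (running +12.6348)
  i=3: -1.9641·-2.3065 − -2.9685·1.4407 = +8.8071 (running +21.4419)
  i=4: -2.9685·-2.8094 − 0.9854·-2.3065 = +10.6128 (running +32.0547)
  i=5: 0.9854·0.2785 − 2.9360·-2.8094 = +8.5228 (running +40.5775)
Area = |Σ|/2 = |40.5775|/2 = 20.2887

Area at t=0.351: 20.2887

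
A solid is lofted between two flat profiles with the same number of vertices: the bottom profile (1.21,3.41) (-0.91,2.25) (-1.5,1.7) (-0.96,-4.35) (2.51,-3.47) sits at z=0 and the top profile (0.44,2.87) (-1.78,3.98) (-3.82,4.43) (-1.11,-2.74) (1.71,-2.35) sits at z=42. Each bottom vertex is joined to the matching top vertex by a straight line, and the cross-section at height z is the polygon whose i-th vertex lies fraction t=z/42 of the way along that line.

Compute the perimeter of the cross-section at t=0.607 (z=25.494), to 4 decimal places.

Cross-section at t=0.607: each vertex is (1-t)·p0[i] + t·p1[i].
  v1: (1-0.607)·(1.21,3.41) + 0.607·(0.44,2.87) = (0.7426,3.0822)
  v2: (1-0.607)·(-0.91,2.25) + 0.607·(-1.78,3.98) = (-1.4381,3.3001)
  v3: (1-0.607)·(-1.5,1.7) + 0.607·(-3.82,4.43) = (-2.9082,3.3571)
  v4: (1-0.607)·(-0.96,-4.35) + 0.607·(-1.11,-2.74) = (-1.0511,-3.3727)
  v5: (1-0.607)·(2.51,-3.47) + 0.607·(1.71,-2.35) = (2.0244,-2.7902)
Perimeter = Σ |v_{i+1} − v_i|:
  edge 1→2: √(-2.1807² + 0.2179²) = 2.1916 (running 2.1916)
  edge 2→3: √(-1.4702² + 0.0570²) = 1.4713 (running 3.6628)
  edge 3→4: √(1.8572² + -6.7298²) = 6.9814 (running 10.6442)
  edge 4→5: √(3.0755² + 0.5826²) = 3.1301 (running 13.7744)
  edge 5→1: √(-1.2818² + 5.8724²) = 6.0106 (running 19.7850)
Perimeter = 19.7850

Perimeter at t=0.607: 19.7850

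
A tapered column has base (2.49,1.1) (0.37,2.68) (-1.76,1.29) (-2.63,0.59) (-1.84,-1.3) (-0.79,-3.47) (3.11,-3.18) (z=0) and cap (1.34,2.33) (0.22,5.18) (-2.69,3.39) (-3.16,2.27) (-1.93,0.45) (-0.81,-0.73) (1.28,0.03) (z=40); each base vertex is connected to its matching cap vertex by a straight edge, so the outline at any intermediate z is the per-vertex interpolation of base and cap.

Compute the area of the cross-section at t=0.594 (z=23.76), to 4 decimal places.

Area at t=0.594: 19.4807

Cross-section at t=0.594: each vertex is (1-t)·p0[i] + t·p1[i].
  v1: (1-0.594)·(2.49,1.1) + 0.594·(1.34,2.33) = (1.8069,1.8306)
  v2: (1-0.594)·(0.37,2.68) + 0.594·(0.22,5.18) = (0.2809,4.1650)
  v3: (1-0.594)·(-1.76,1.29) + 0.594·(-2.69,3.39) = (-2.3124,2.5374)
  v4: (1-0.594)·(-2.63,0.59) + 0.594·(-3.16,2.27) = (-2.9448,1.5879)
  v5: (1-0.594)·(-1.84,-1.3) + 0.594·(-1.93,0.45) = (-1.8935,-0.2605)
  v6: (1-0.594)·(-0.79,-3.47) + 0.594·(-0.81,-0.73) = (-0.8019,-1.8424)
  v7: (1-0.594)·(3.11,-3.18) + 0.594·(1.28,0.03) = (2.0230,-1.2733)
Shoelace sum Σ(x_i·y_{i+1} − x_{i+1}·y_i):
  i=1: 1.8069·4.1650 − 0.2809·1.8306 = +7.0115 (running +7.0115)
  i=2: 0.2809·2.5374 − -2.3124·4.1650 = +10.3440 (running +17.3555)
  i=3: -2.3124·1.5879 − -2.9448·2.5374 = +3.8002 (running +21.1558)
  i=4: -2.9448·-0.2605 − -1.8935·1.5879 = +3.7738 (running +24.9295)
  i=5: -1.8935·-1.8424 − -0.8019·-0.2605 = +3.2797 (running +28.2092)
  i=6: -0.8019·-1.2733 − 2.0230·-1.8424 = +4.7482 (running +32.9575)
  i=7: 2.0230·1.8306 − 1.8069·-1.2733 = +6.0040 (running +38.9614)
Area = |Σ|/2 = |38.9614|/2 = 19.4807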